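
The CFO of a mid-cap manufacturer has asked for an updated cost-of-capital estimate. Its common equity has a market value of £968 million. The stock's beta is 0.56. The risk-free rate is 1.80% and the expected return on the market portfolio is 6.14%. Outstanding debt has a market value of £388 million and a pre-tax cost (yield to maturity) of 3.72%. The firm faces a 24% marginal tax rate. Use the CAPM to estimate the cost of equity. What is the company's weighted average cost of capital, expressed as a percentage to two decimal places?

Market risk premium = 6.14% − 1.8% = 4.34%.
Cost of equity via CAPM: Re = 1.8% + 0.56 × 4.34% = 4.2304%.
Total capital V = 968 + 388 = 1356.
Equity: weight = 968/1356 = 0.7139; cost = 4.2304%.
Debt: weight = 388/1356 = 0.2861; after-tax cost = 3.72% × (1 − 24%) = 2.8272%.
WACC = 0.7139 × 4.2304% + 0.2861 × 2.8272% = 3.8289%.

3.83%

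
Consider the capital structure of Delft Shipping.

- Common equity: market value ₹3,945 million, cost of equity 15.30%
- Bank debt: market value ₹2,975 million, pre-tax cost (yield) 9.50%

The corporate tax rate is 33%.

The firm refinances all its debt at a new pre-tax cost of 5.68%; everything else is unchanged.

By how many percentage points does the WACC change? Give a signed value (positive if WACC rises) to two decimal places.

-1.10 pp

Current WACC:
Total capital V = 3945 + 2975 = 6920.
Equity: weight = 3945/6920 = 0.5701; cost = 15.3%.
Bank debt: weight = 2975/6920 = 0.4299; after-tax cost = 9.5% × (1 − 33%) = 6.3650%.
WACC = 0.5701 × 15.3000% + 0.4299 × 6.3650% = 11.4587%.
After the change:
Total capital V = 3945 + 2975 = 6920.
Equity: weight = 3945/6920 = 0.5701; cost = 15.3%.
Bank debt: weight = 2975/6920 = 0.4299; after-tax cost = 5.68% × (1 − 33%) = 3.8056%.
WACC = 0.5701 × 15.3000% + 0.4299 × 3.8056% = 10.3584%.
Change in WACC = 10.3584% − 11.4587% = -1.1003 pp.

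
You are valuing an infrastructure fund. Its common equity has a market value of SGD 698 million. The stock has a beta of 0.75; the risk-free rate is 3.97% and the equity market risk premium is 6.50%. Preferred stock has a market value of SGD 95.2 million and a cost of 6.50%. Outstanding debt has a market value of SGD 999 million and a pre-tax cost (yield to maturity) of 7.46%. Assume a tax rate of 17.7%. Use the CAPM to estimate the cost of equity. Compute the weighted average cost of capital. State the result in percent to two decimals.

Cost of equity via CAPM: Re = 3.97% + 0.75 × 6.5% = 8.8450%.
Total capital V = 698 + 95.2 + 999 = 1792.2.
Equity: weight = 698/1792.2 = 0.3895; cost = 8.845%.
Preferred: weight = 95.2/1792.2 = 0.0531; cost = 6.5%.
Debt: weight = 999/1792.2 = 0.5574; after-tax cost = 7.46% × (1 − 17.7%) = 6.1396%.
WACC = 0.3895 × 8.8450% + 0.0531 × 6.5000% + 0.5574 × 6.1396% = 7.2124%.

7.21%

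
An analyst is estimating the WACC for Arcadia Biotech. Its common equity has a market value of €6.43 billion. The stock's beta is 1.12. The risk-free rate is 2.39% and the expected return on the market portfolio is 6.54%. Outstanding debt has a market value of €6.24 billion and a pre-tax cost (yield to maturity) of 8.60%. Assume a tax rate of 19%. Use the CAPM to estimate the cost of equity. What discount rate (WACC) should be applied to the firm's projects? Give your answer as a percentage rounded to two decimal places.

Market risk premium = 6.54% − 2.39% = 4.15%.
Cost of equity via CAPM: Re = 2.39% + 1.12 × 4.15% = 7.0380%.
Total capital V = 6.43 + 6.24 = 12.67.
Equity: weight = 6.43/12.67 = 0.5075; cost = 7.038%.
Debt: weight = 6.24/12.67 = 0.4925; after-tax cost = 8.6% × (1 − 19%) = 6.9660%.
WACC = 0.5075 × 7.0380% + 0.4925 × 6.9660% = 7.0025%.

7.00%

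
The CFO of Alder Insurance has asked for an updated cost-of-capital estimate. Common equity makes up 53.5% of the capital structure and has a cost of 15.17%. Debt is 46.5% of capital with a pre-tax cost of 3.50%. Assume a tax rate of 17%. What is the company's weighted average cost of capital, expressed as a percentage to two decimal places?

9.47%

After-tax cost of debt = 3.5% × (1 − 17%) = 2.9050%.
WACC = 0.535 × 15.1700% + 0.465 × 2.9050% = 9.4668%.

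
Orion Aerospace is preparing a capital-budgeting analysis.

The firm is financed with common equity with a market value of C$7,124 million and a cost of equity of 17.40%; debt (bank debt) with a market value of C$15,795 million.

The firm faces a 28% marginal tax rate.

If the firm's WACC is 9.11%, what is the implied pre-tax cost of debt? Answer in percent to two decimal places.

7.46%

Total capital V = 7124 + 15795 = 22919.
Equity weight = 7124/22919 = 0.3108.
Bank debt weight = 15795/22919 = 0.6892.
Equity contribution = 0.3108 × 17.4% = 5.4085%.
Remaining for debt = 9.11% − 5.4085% = 3.7015%.
Rd × (1 − 28%) × 0.6892 = 3.7015%  ⇒  Rd = 7.4597%.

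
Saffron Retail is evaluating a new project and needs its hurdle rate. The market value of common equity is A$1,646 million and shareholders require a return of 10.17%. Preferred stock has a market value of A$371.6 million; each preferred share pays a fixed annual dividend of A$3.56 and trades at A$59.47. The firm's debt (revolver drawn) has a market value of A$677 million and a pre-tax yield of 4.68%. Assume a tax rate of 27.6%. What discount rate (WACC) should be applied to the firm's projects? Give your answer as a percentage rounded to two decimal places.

Cost of preferred: Rp = 3.56 / 59.47 = 5.9862%.
Total capital V = 1646 + 371.6 + 677 = 2694.6.
Equity: weight = 1646/2694.6 = 0.6109; cost = 10.17%.
Preferred: weight = 371.6/2694.6 = 0.1379; cost = 5.9862%.
Revolver drawn: weight = 677/2694.6 = 0.2512; after-tax cost = 4.68% × (1 − 27.6%) = 3.3883%.
WACC = 0.6109 × 10.1700% + 0.1379 × 5.9862% + 0.2512 × 3.3883% = 7.8892%.

7.89%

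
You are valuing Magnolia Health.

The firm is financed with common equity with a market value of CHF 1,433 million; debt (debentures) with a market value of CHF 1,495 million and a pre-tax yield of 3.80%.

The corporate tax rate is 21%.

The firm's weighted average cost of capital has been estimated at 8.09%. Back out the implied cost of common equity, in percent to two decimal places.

13.40%

Total capital V = 1433 + 1495 = 2928.
Equity weight = 1433/2928 = 0.4894.
Debentures weight = 1495/2928 = 0.5106.
Debt contribution = 0.5106 × 3.8% × (1 − 21%) = 1.5328%.
Required equity contribution = 8.09% − 1.5328% = 6.5572%.
Re = 6.5572% / 0.4894 = 13.3981%.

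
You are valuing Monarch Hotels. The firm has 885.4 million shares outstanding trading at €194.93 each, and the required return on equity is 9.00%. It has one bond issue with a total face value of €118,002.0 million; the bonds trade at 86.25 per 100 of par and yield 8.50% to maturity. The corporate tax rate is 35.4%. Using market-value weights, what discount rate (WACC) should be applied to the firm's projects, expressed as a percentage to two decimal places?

7.70%

Market value of equity E = 194.93 × 885.4m = 172591.022m. Market value of debt D = 118002m × 86.25/100 = 101776.725m.
Total capital V = 172591.022 + 101776.725 = 274367.747.
Equity: weight = 172591.022/274367.747 = 0.6290; cost = 9%.
Bonds outstanding: weight = 101776.725/274367.747 = 0.3710; after-tax cost = 8.5% × (1 − 35.4%) = 5.4910%.
WACC = 0.6290 × 9.0000% + 0.3710 × 5.4910% = 7.6983%.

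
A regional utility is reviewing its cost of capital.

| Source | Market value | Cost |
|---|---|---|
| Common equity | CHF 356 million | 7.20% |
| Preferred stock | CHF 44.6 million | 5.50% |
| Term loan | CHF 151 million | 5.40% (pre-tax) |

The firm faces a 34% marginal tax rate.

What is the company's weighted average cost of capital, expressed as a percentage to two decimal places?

Total capital V = 356 + 44.6 + 151 = 551.6.
Equity: weight = 356/551.6 = 0.6454; cost = 7.2%.
Preferred: weight = 44.6/551.6 = 0.0809; cost = 5.5%.
Term loan: weight = 151/551.6 = 0.2737; after-tax cost = 5.4% × (1 − 34%) = 3.5640%.
WACC = 0.6454 × 7.2000% + 0.0809 × 5.5000% + 0.2737 × 3.5640% = 6.0672%.

6.07%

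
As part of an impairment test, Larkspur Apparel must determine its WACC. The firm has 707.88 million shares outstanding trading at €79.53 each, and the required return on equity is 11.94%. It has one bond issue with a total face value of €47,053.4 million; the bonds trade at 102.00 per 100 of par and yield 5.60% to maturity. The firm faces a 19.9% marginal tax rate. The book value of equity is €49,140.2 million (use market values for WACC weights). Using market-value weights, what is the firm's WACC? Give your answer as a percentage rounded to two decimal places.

Market value of equity E = 79.53 × 707.88m = 56297.6964m. Market value of debt D = 47053.4m × 102.0/100 = 47994.468m.
Total capital V = 56297.6964 + 47994.468 = 104292.1644.
Equity: weight = 56297.6964/104292.1644 = 0.5398; cost = 11.94%.
Bonds outstanding: weight = 47994.468/104292.1644 = 0.4602; after-tax cost = 5.6% × (1 − 19.9%) = 4.4856%.
WACC = 0.5398 × 11.9400% + 0.4602 × 4.4856% = 8.5095%.

8.51%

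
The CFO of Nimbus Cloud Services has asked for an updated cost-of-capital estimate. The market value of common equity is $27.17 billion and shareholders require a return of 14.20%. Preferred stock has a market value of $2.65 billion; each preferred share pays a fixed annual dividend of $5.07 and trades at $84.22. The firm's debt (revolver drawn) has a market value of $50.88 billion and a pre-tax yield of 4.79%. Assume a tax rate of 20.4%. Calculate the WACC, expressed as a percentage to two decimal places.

Cost of preferred: Rp = 5.07 / 84.22 = 6.0199%.
Total capital V = 27.17 + 2.65 + 50.88 = 80.7.
Equity: weight = 27.17/80.7 = 0.3367; cost = 14.2%.
Preferred: weight = 2.65/80.7 = 0.0328; cost = 6.0199%.
Revolver drawn: weight = 50.88/80.7 = 0.6305; after-tax cost = 4.79% × (1 − 20.4%) = 3.8128%.
WACC = 0.3367 × 14.2000% + 0.0328 × 6.0199% + 0.6305 × 3.8128% = 7.3825%.

7.38%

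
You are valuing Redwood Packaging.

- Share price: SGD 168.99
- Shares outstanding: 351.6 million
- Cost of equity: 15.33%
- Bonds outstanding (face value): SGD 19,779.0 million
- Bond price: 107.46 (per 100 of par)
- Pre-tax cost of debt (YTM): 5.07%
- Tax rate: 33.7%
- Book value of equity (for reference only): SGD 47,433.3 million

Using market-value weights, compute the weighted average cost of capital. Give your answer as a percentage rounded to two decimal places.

Market value of equity E = 168.99 × 351.6m = 59416.884m. Market value of debt D = 19779m × 107.46/100 = 21254.5134m.
Total capital V = 59416.884 + 21254.5134 = 80671.3974.
Equity: weight = 59416.884/80671.3974 = 0.7365; cost = 15.33%.
Bonds outstanding: weight = 21254.5134/80671.3974 = 0.2635; after-tax cost = 5.07% × (1 − 33.7%) = 3.3614%.
WACC = 0.7365 × 15.3300% + 0.2635 × 3.3614% = 12.1766%.

12.18%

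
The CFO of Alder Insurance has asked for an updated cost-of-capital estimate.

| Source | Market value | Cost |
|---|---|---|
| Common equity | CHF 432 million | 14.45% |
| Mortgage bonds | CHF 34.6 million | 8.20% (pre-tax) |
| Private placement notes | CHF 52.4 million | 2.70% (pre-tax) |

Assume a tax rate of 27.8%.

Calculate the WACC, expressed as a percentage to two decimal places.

Total capital V = 432 + 34.6 + 52.4 = 519.
Equity: weight = 432/519 = 0.8324; cost = 14.45%.
Mortgage bonds: weight = 34.6/519 = 0.0667; after-tax cost = 8.2% × (1 − 27.8%) = 5.9204%.
Private placement notes: weight = 52.4/519 = 0.1010; after-tax cost = 2.7% × (1 − 27.8%) = 1.9494%.
WACC = 0.8324 × 14.4500% + 0.0667 × 5.9204% + 0.1010 × 1.9494% = 12.6193%.

12.62%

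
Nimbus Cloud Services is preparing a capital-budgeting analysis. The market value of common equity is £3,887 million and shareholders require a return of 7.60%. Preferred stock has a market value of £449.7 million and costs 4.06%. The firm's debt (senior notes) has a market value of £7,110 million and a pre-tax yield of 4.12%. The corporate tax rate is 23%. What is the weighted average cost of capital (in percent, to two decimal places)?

4.71%

Total capital V = 3887 + 449.7 + 7110 = 11446.7.
Equity: weight = 3887/11446.7 = 0.3396; cost = 7.6%.
Preferred: weight = 449.7/11446.7 = 0.0393; cost = 4.06%.
Senior notes: weight = 7110/11446.7 = 0.6211; after-tax cost = 4.12% × (1 − 23%) = 3.1724%.
WACC = 0.3396 × 7.6000% + 0.0393 × 4.0600% + 0.6211 × 3.1724% = 4.7108%.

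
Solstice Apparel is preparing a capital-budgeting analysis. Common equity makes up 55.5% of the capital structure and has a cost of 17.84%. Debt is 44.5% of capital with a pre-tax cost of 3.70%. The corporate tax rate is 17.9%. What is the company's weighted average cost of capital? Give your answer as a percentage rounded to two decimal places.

11.25%

After-tax cost of debt = 3.7% × (1 − 17.9%) = 3.0377%.
WACC = 0.555 × 17.8400% + 0.445 × 3.0377% = 11.2530%.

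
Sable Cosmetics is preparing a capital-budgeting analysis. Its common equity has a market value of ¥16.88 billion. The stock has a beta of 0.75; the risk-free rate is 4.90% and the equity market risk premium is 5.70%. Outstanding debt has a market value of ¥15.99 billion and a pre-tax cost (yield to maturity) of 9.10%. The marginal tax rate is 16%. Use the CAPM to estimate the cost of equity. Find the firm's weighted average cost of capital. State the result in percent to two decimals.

Cost of equity via CAPM: Re = 4.9% + 0.75 × 5.7% = 9.1750%.
Total capital V = 16.88 + 15.99 = 32.87.
Equity: weight = 16.88/32.87 = 0.5135; cost = 9.175%.
Debt: weight = 15.99/32.87 = 0.4865; after-tax cost = 9.1% × (1 − 16%) = 7.6440%.
WACC = 0.5135 × 9.1750% + 0.4865 × 7.6440% = 8.4302%.

8.43%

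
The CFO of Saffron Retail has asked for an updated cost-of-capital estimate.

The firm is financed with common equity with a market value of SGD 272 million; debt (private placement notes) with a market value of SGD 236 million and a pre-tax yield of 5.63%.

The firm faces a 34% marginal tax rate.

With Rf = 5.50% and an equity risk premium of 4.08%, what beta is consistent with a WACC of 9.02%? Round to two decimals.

Total capital V = 272 + 236 = 508.
Equity weight = 272/508 = 0.5354.
Private placement notes weight = 236/508 = 0.4646.
Debt contribution = 0.4646 × 5.63% × (1 − 34%) = 1.7262%.
Required equity contribution = 9.02% − 1.7262% = 7.2938%  ⇒  Re = 13.6222%.
CAPM: 13.6222% = 5.5% + β × 4.08%  ⇒  β = 1.9907.

1.99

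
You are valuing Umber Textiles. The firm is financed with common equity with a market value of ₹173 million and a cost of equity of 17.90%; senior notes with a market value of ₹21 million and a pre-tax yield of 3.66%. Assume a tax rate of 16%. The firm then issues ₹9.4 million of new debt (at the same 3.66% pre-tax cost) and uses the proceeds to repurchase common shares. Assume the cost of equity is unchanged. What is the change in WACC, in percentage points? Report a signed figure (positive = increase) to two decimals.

Current WACC:
Total capital V = 173 + 21 = 194.
Equity: weight = 173/194 = 0.8918; cost = 17.9%.
Senior notes: weight = 21/194 = 0.1082; after-tax cost = 3.66% × (1 − 16%) = 3.0744%.
WACC = 0.8918 × 17.9000% + 0.1082 × 3.0744% = 16.2952%.
After the change:
Total capital V = 163.6 + 30.4 = 194.
Equity: weight = 163.6/194 = 0.8433; cost = 17.9%.
Senior notes: weight = 30.4/194 = 0.1567; after-tax cost = 3.66% × (1 − 16%) = 3.0744%.
WACC = 0.8433 × 17.9000% + 0.1567 × 3.0744% = 15.5768%.
Change in WACC = 15.5768% − 16.2952% = -0.7184 pp.

-0.72 pp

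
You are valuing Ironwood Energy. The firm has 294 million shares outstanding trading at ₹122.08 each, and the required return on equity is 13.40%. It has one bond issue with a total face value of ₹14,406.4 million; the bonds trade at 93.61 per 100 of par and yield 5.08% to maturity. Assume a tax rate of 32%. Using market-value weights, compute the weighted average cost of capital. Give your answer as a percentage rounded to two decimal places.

Market value of equity E = 122.08 × 294m = 35891.52m. Market value of debt D = 14406.4m × 93.61/100 = 13485.83104m.
Total capital V = 35891.52 + 13485.83104 = 49377.35104.
Equity: weight = 35891.52/49377.35104 = 0.7269; cost = 13.4%.
Bonds outstanding: weight = 13485.83104/49377.35104 = 0.2731; after-tax cost = 5.08% × (1 − 32%) = 3.4544%.
WACC = 0.7269 × 13.4000% + 0.2731 × 3.4544% = 10.6837%.

10.68%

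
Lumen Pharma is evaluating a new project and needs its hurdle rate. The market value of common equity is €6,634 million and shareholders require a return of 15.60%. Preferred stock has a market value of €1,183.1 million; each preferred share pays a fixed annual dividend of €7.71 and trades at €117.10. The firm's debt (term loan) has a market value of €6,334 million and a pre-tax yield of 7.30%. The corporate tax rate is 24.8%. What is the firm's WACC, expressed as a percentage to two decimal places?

10.32%

Cost of preferred: Rp = 7.71 / 117.1 = 6.5841%.
Total capital V = 6634 + 1183.1 + 6334 = 14151.1.
Equity: weight = 6634/14151.1 = 0.4688; cost = 15.6%.
Preferred: weight = 1183.1/14151.1 = 0.0836; cost = 6.5841%.
Term loan: weight = 6334/14151.1 = 0.4476; after-tax cost = 7.3% × (1 − 24.8%) = 5.4896%.
WACC = 0.4688 × 15.6000% + 0.0836 × 6.5841% + 0.4476 × 5.4896% = 10.3208%.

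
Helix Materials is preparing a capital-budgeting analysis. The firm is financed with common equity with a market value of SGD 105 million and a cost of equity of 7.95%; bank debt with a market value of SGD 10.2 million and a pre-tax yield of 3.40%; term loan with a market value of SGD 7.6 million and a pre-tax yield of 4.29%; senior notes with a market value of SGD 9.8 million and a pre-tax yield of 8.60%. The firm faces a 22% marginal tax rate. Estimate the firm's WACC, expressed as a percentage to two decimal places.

7.19%

Total capital V = 105 + 10.2 + 7.6 + 9.8 = 132.6.
Equity: weight = 105/132.6 = 0.7919; cost = 7.95%.
Bank debt: weight = 10.2/132.6 = 0.0769; after-tax cost = 3.4% × (1 − 22%) = 2.6520%.
Term loan: weight = 7.6/132.6 = 0.0573; after-tax cost = 4.29% × (1 − 22%) = 3.3462%.
Senior notes: weight = 9.8/132.6 = 0.0739; after-tax cost = 8.6% × (1 − 22%) = 6.7080%.
WACC = 0.7919 × 7.9500% + 0.0769 × 2.6520% + 0.0573 × 3.3462% + 0.0739 × 6.7080% = 7.1868%.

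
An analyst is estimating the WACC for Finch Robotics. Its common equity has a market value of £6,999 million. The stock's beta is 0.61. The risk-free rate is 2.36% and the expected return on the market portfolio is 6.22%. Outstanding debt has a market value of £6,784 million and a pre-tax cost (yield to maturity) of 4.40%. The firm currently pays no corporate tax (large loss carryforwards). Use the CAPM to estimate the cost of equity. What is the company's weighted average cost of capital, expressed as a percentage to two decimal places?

Market risk premium = 6.22% − 2.36% = 3.86%.
Cost of equity via CAPM: Re = 2.36% + 0.61 × 3.86% = 4.7146%.
Total capital V = 6999 + 6784 = 13783.
Equity: weight = 6999/13783 = 0.5078; cost = 4.7146%.
Debt: weight = 6784/13783 = 0.4922; after-tax cost = 4.4% × (1 − 0%) = 4.4000%.
WACC = 0.5078 × 4.7146% + 0.4922 × 4.4000% = 4.5598%.

4.56%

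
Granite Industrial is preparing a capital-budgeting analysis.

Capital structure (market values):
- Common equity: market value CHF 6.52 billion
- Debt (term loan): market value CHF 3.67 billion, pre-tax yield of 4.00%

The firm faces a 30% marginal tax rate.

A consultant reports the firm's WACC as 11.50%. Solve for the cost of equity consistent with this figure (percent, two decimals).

Total capital V = 6.52 + 3.67 = 10.19.
Equity weight = 6.52/10.19 = 0.6398.
Term loan weight = 3.67/10.19 = 0.3602.
Debt contribution = 0.3602 × 4% × (1 − 30%) = 1.0084%.
Required equity contribution = 11.5% − 1.0084% = 10.4916%.
Re = 10.4916% / 0.6398 = 16.3971%.

16.40%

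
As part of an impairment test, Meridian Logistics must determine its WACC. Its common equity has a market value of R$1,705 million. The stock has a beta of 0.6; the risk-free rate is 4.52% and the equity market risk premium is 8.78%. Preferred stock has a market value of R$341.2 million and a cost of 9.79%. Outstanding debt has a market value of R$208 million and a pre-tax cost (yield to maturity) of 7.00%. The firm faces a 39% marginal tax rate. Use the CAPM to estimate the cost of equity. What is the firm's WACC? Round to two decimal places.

Cost of equity via CAPM: Re = 4.52% + 0.6 × 8.78% = 9.7880%.
Total capital V = 1705 + 341.2 + 208 = 2254.2.
Equity: weight = 1705/2254.2 = 0.7564; cost = 9.788%.
Preferred: weight = 341.2/2254.2 = 0.1514; cost = 9.79%.
Debt: weight = 208/2254.2 = 0.0923; after-tax cost = 7% × (1 − 39%) = 4.2700%.
WACC = 0.7564 × 9.7880% + 0.1514 × 9.7900% + 0.0923 × 4.2700% = 9.2791%.

9.28%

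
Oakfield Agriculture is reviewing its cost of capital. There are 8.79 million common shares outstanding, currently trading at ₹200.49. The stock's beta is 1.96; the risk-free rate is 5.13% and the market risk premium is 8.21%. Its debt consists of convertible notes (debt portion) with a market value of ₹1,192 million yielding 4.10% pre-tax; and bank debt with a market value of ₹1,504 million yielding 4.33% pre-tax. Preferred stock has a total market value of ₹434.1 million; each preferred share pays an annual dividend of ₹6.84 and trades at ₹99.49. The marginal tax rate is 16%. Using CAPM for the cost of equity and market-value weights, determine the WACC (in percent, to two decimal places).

Cost of equity via CAPM: Re = 5.13% + 1.96 × 8.21% = 21.2216%.
Cost of preferred: Rp = 6.84 / 99.49 = 6.8751%.
Market value of equity E = 200.49 × 8.79m = 1762.3071m.
Total capital V = 1762.3071 + 434.1 + 1192 + 1504 = 4892.4071.
Equity: weight = 1762.3071/4892.4071 = 0.3602; cost = 21.2216%.
Preferred: weight = 434.1/4892.4071 = 0.0887; cost = 6.8751%.
Convertible notes (debt portion): weight = 1192/4892.4071 = 0.2436; after-tax cost = 4.1% × (1 − 16%) = 3.4440%.
Bank debt: weight = 1504/4892.4071 = 0.3074; after-tax cost = 4.33% × (1 − 16%) = 3.6372%.
WACC = 0.3602 × 21.2216% + 0.0887 × 6.8751% + 0.2436 × 3.4440% + 0.3074 × 3.6372% = 10.2115%.

10.21%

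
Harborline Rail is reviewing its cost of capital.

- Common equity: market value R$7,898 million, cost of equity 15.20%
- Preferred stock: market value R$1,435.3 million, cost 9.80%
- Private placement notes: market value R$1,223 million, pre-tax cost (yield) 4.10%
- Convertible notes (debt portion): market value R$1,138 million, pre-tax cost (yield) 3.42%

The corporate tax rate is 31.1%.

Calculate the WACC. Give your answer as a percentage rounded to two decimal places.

11.99%

Total capital V = 7898 + 1435.3 + 1223 + 1138 = 11694.3.
Equity: weight = 7898/11694.3 = 0.6754; cost = 15.2%.
Preferred: weight = 1435.3/11694.3 = 0.1227; cost = 9.8%.
Private placement notes: weight = 1223/11694.3 = 0.1046; after-tax cost = 4.1% × (1 − 31.1%) = 2.8249%.
Convertible notes (debt portion): weight = 1138/11694.3 = 0.0973; after-tax cost = 3.42% × (1 − 31.1%) = 2.3564%.
WACC = 0.6754 × 15.2000% + 0.1227 × 9.8000% + 0.1046 × 2.8249% + 0.0973 × 2.3564% = 11.9932%.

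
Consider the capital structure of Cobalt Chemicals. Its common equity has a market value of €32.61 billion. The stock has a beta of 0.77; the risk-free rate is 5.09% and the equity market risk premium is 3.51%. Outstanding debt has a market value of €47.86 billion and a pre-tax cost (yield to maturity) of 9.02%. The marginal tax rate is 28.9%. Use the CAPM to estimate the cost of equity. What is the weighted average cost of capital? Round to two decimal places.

6.97%

Cost of equity via CAPM: Re = 5.09% + 0.77 × 3.51% = 7.7927%.
Total capital V = 32.61 + 47.86 = 80.47.
Equity: weight = 32.61/80.47 = 0.4052; cost = 7.7927%.
Debt: weight = 47.86/80.47 = 0.5948; after-tax cost = 9.02% × (1 − 28.9%) = 6.4132%.
WACC = 0.4052 × 7.7927% + 0.5948 × 6.4132% = 6.9722%.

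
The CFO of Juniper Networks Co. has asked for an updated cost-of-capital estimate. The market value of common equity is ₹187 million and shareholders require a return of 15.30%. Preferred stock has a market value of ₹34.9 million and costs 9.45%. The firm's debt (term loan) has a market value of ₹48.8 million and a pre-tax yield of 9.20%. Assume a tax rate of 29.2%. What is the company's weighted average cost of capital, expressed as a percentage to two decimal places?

Total capital V = 187 + 34.9 + 48.8 = 270.7.
Equity: weight = 187/270.7 = 0.6908; cost = 15.3%.
Preferred: weight = 34.9/270.7 = 0.1289; cost = 9.45%.
Term loan: weight = 48.8/270.7 = 0.1803; after-tax cost = 9.2% × (1 − 29.2%) = 6.5136%.
WACC = 0.6908 × 15.3000% + 0.1289 × 9.4500% + 0.1803 × 6.5136% = 12.9618%.

12.96%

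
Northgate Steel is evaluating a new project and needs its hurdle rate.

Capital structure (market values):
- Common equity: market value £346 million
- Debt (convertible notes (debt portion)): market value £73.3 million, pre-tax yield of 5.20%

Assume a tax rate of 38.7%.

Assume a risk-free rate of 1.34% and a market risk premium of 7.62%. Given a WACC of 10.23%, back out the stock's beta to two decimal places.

Total capital V = 346 + 73.3 = 419.3.
Equity weight = 346/419.3 = 0.8252.
Convertible notes (debt portion) weight = 73.3/419.3 = 0.1748.
Debt contribution = 0.1748 × 5.2% × (1 − 38.7%) = 0.5572%.
Required equity contribution = 10.23% − 0.5572% = 9.6728%  ⇒  Re = 11.7219%.
CAPM: 11.7219% = 1.34% + β × 7.62%  ⇒  β = 1.3625.

1.36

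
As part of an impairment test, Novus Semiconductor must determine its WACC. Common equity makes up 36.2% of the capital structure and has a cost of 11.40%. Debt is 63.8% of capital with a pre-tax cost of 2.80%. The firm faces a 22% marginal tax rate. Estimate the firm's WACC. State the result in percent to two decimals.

5.52%

After-tax cost of debt = 2.8% × (1 − 22%) = 2.1840%.
WACC = 0.362 × 11.4000% + 0.638 × 2.1840% = 5.5202%.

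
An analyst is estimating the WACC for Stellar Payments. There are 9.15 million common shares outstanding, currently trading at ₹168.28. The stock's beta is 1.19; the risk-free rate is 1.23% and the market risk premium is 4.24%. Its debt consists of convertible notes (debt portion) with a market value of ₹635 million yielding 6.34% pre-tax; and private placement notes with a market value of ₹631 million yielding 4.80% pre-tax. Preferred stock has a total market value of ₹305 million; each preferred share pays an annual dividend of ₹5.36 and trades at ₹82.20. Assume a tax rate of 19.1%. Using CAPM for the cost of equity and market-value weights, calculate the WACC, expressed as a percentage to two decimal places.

5.58%

Cost of equity via CAPM: Re = 1.23% + 1.19 × 4.24% = 6.2756%.
Cost of preferred: Rp = 5.36 / 82.2 = 6.5207%.
Market value of equity E = 168.28 × 9.15m = 1539.762m.
Total capital V = 1539.762 + 305 + 635 + 631 = 3110.762.
Equity: weight = 1539.762/3110.762 = 0.4950; cost = 6.2756%.
Preferred: weight = 305/3110.762 = 0.0980; cost = 6.5207%.
Convertible notes (debt portion): weight = 635/3110.762 = 0.2041; after-tax cost = 6.34% × (1 − 19.1%) = 5.1291%.
Private placement notes: weight = 631/3110.762 = 0.2028; after-tax cost = 4.8% × (1 − 19.1%) = 3.8832%.
WACC = 0.4950 × 6.2756% + 0.0980 × 6.5207% + 0.2041 × 5.1291% + 0.2028 × 3.8832% = 5.5803%.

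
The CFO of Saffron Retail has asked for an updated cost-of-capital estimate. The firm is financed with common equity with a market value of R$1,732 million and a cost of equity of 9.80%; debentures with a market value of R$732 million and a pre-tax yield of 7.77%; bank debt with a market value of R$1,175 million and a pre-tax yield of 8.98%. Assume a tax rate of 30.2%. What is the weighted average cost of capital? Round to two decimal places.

Total capital V = 1732 + 732 + 1175 = 3639.
Equity: weight = 1732/3639 = 0.4760; cost = 9.8%.
Debentures: weight = 732/3639 = 0.2012; after-tax cost = 7.77% × (1 − 30.2%) = 5.4235%.
Bank debt: weight = 1175/3639 = 0.3229; after-tax cost = 8.98% × (1 − 30.2%) = 6.2680%.
WACC = 0.4760 × 9.8000% + 0.2012 × 5.4235% + 0.3229 × 6.2680% = 7.7792%.

7.78%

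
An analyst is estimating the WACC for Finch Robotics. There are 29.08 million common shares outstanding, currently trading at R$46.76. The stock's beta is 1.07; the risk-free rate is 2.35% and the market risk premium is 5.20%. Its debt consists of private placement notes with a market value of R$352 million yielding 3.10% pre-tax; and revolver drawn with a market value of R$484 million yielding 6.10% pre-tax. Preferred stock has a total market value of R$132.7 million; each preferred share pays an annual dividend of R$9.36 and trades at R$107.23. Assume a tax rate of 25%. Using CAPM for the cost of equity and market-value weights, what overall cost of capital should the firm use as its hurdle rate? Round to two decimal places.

6.42%

Cost of equity via CAPM: Re = 2.35% + 1.07 × 5.2% = 7.9140%.
Cost of preferred: Rp = 9.36 / 107.23 = 8.7289%.
Market value of equity E = 46.76 × 29.08m = 1359.7808m.
Total capital V = 1359.7808 + 132.7 + 352 + 484 = 2328.4808.
Equity: weight = 1359.7808/2328.4808 = 0.5840; cost = 7.914%.
Preferred: weight = 132.7/2328.4808 = 0.0570; cost = 8.7289%.
Private placement notes: weight = 352/2328.4808 = 0.1512; after-tax cost = 3.1% × (1 − 25%) = 2.3250%.
Revolver drawn: weight = 484/2328.4808 = 0.2079; after-tax cost = 6.1% × (1 − 25%) = 4.5750%.
WACC = 0.5840 × 7.9140% + 0.0570 × 8.7289% + 0.1512 × 2.3250% + 0.2079 × 4.5750% = 6.4215%.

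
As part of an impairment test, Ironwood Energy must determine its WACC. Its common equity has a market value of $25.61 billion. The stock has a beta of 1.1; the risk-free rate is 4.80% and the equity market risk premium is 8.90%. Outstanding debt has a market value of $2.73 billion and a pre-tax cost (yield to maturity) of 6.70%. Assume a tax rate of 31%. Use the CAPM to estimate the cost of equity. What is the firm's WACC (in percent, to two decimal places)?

13.63%

Cost of equity via CAPM: Re = 4.8% + 1.1 × 8.9% = 14.5900%.
Total capital V = 25.61 + 2.73 = 28.34.
Equity: weight = 25.61/28.34 = 0.9037; cost = 14.59%.
Debt: weight = 2.73/28.34 = 0.0963; after-tax cost = 6.7% × (1 − 31%) = 4.6230%.
WACC = 0.9037 × 14.5900% + 0.0963 × 4.6230% = 13.6299%.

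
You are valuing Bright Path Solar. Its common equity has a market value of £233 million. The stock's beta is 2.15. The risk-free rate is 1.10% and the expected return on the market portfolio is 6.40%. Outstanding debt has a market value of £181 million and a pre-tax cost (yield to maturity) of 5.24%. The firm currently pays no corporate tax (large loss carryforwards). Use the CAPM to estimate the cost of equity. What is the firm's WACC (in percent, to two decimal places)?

9.32%

Market risk premium = 6.4% − 1.1% = 5.3%.
Cost of equity via CAPM: Re = 1.1% + 2.15 × 5.3% = 12.4950%.
Total capital V = 233 + 181 = 414.
Equity: weight = 233/414 = 0.5628; cost = 12.495%.
Debt: weight = 181/414 = 0.4372; after-tax cost = 5.24% × (1 − 0%) = 5.2400%.
WACC = 0.5628 × 12.4950% + 0.4372 × 5.2400% = 9.3231%.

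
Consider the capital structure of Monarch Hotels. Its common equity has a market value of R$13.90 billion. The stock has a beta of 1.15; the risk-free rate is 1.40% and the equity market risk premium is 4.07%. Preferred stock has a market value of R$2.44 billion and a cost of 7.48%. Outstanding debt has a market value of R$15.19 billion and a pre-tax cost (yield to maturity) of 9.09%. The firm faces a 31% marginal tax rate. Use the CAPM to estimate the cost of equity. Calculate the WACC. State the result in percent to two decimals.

Cost of equity via CAPM: Re = 1.4% + 1.15 × 4.07% = 6.0805%.
Total capital V = 13.9 + 2.44 + 15.19 = 31.53.
Equity: weight = 13.9/31.53 = 0.4408; cost = 6.0805%.
Preferred: weight = 2.44/31.53 = 0.0774; cost = 7.48%.
Debt: weight = 15.19/31.53 = 0.4818; after-tax cost = 9.09% × (1 − 31%) = 6.2721%.
WACC = 0.4408 × 6.0805% + 0.0774 × 7.4800% + 0.4818 × 6.2721% = 6.2811%.

6.28%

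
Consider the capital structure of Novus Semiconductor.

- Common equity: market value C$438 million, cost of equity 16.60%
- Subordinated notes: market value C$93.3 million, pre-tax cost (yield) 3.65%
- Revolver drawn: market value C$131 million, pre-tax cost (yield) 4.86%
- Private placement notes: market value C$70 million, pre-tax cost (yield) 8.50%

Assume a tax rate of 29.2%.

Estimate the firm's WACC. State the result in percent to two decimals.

Total capital V = 438 + 93.3 + 131 + 70 = 732.3.
Equity: weight = 438/732.3 = 0.5981; cost = 16.6%.
Subordinated notes: weight = 93.3/732.3 = 0.1274; after-tax cost = 3.65% × (1 − 29.2%) = 2.5842%.
Revolver drawn: weight = 131/732.3 = 0.1789; after-tax cost = 4.86% × (1 − 29.2%) = 3.4409%.
Private placement notes: weight = 70/732.3 = 0.0956; after-tax cost = 8.5% × (1 − 29.2%) = 6.0180%.
WACC = 0.5981 × 16.6000% + 0.1274 × 2.5842% + 0.1789 × 3.4409% + 0.0956 × 6.0180% = 11.4488%.

11.45%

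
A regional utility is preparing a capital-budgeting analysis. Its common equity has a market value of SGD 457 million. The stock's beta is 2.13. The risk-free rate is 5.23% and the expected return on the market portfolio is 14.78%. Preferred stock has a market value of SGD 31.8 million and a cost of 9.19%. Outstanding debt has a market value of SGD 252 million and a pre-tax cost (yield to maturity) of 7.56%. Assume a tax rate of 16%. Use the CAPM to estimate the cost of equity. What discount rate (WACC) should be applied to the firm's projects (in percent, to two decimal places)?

18.33%

Market risk premium = 14.78% − 5.23% = 9.55%.
Cost of equity via CAPM: Re = 5.23% + 2.13 × 9.55% = 25.5715%.
Total capital V = 457 + 31.8 + 252 = 740.8.
Equity: weight = 457/740.8 = 0.6169; cost = 25.5715%.
Preferred: weight = 31.8/740.8 = 0.0429; cost = 9.19%.
Debt: weight = 252/740.8 = 0.3402; after-tax cost = 7.56% × (1 − 16%) = 6.3504%.
WACC = 0.6169 × 25.5715% + 0.0429 × 9.1900% + 0.3402 × 6.3504% = 18.3298%.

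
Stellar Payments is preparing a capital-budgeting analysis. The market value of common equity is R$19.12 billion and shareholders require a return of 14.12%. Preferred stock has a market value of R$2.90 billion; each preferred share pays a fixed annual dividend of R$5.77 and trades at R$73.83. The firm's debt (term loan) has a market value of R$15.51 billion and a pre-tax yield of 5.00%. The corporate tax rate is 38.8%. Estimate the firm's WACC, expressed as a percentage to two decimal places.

Cost of preferred: Rp = 5.77 / 73.83 = 7.8153%.
Total capital V = 19.12 + 2.9 + 15.51 = 37.53.
Equity: weight = 19.12/37.53 = 0.5095; cost = 14.12%.
Preferred: weight = 2.9/37.53 = 0.0773; cost = 7.8153%.
Term loan: weight = 15.51/37.53 = 0.4133; after-tax cost = 5% × (1 − 38.8%) = 3.0600%.
WACC = 0.5095 × 14.1200% + 0.0773 × 7.8153% + 0.4133 × 3.0600% = 9.0621%.

9.06%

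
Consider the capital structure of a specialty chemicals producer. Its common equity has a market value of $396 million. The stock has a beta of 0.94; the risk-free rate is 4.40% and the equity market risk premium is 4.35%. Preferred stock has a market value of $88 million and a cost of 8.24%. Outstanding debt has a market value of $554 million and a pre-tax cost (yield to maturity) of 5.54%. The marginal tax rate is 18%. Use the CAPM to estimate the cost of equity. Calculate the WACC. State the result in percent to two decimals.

6.36%

Cost of equity via CAPM: Re = 4.4% + 0.94 × 4.35% = 8.4890%.
Total capital V = 396 + 88 + 554 = 1038.
Equity: weight = 396/1038 = 0.3815; cost = 8.489%.
Preferred: weight = 88/1038 = 0.0848; cost = 8.24%.
Debt: weight = 554/1038 = 0.5337; after-tax cost = 5.54% × (1 − 18%) = 4.5428%.
WACC = 0.3815 × 8.4890% + 0.0848 × 8.2400% + 0.5337 × 4.5428% = 6.3617%.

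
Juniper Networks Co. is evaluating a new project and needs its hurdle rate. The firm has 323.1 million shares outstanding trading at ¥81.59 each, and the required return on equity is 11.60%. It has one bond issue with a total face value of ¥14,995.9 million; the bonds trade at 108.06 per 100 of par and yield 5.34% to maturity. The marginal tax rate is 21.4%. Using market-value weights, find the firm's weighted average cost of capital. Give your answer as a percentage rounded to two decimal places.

Market value of equity E = 81.59 × 323.1m = 26361.729m. Market value of debt D = 14995.9m × 108.06/100 = 16204.56954m.
Total capital V = 26361.729 + 16204.56954 = 42566.29854.
Equity: weight = 26361.729/42566.29854 = 0.6193; cost = 11.6%.
Bonds outstanding: weight = 16204.56954/42566.29854 = 0.3807; after-tax cost = 5.34% × (1 − 21.4%) = 4.1972%.
WACC = 0.6193 × 11.6000% + 0.3807 × 4.1972% = 8.7818%.

8.78%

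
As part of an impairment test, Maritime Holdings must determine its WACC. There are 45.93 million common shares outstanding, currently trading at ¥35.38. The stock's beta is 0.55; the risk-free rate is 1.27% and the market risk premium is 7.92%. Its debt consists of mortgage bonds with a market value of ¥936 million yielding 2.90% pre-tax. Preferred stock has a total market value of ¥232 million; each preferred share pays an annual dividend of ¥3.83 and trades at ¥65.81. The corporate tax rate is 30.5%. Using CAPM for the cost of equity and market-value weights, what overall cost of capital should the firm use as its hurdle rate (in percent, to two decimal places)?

4.43%

Cost of equity via CAPM: Re = 1.27% + 0.55 × 7.92% = 5.6260%.
Cost of preferred: Rp = 3.83 / 65.81 = 5.8198%.
Market value of equity E = 35.38 × 45.93m = 1625.0034m.
Total capital V = 1625.0034 + 232 + 936 = 2793.0034.
Equity: weight = 1625.0034/2793.0034 = 0.5818; cost = 5.626%.
Preferred: weight = 232/2793.0034 = 0.0831; cost = 5.8198%.
Mortgage bonds: weight = 936/2793.0034 = 0.3351; after-tax cost = 2.9% × (1 − 30.5%) = 2.0155%.
WACC = 0.5818 × 5.6260% + 0.0831 × 5.8198% + 0.3351 × 2.0155% = 4.4321%.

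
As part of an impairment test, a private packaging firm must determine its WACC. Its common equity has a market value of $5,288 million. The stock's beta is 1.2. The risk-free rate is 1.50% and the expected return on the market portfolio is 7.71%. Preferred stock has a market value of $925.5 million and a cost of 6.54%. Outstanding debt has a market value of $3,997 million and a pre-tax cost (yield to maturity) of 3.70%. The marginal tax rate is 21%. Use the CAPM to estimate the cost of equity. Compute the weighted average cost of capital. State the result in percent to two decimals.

6.37%

Market risk premium = 7.71% − 1.5% = 6.21%.
Cost of equity via CAPM: Re = 1.5% + 1.2 × 6.21% = 8.9520%.
Total capital V = 5288 + 925.5 + 3997 = 10210.5.
Equity: weight = 5288/10210.5 = 0.5179; cost = 8.952%.
Preferred: weight = 925.5/10210.5 = 0.0906; cost = 6.54%.
Debt: weight = 3997/10210.5 = 0.3915; after-tax cost = 3.7% × (1 − 21%) = 2.9230%.
WACC = 0.5179 × 8.9520% + 0.0906 × 6.5400% + 0.3915 × 2.9230% = 6.3733%.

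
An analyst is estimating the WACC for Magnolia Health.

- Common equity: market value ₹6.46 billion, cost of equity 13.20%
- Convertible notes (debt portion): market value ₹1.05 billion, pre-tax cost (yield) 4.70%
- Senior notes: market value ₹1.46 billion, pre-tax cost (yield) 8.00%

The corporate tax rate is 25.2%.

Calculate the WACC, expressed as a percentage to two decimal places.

10.89%

Total capital V = 6.46 + 1.05 + 1.46 = 8.97.
Equity: weight = 6.46/8.97 = 0.7202; cost = 13.2%.
Convertible notes (debt portion): weight = 1.05/8.97 = 0.1171; after-tax cost = 4.7% × (1 − 25.2%) = 3.5156%.
Senior notes: weight = 1.46/8.97 = 0.1628; after-tax cost = 8% × (1 − 25.2%) = 5.9840%.
WACC = 0.7202 × 13.2000% + 0.1171 × 3.5156% + 0.1628 × 5.9840% = 10.8919%.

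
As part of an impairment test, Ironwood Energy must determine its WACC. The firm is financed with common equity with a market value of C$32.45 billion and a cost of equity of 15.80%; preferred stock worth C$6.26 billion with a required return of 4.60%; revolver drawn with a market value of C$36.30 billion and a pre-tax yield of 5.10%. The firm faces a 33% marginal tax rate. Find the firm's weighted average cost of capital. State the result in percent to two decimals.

Total capital V = 32.45 + 6.26 + 36.3 = 75.01.
Equity: weight = 32.45/75.01 = 0.4326; cost = 15.8%.
Preferred: weight = 6.26/75.01 = 0.0835; cost = 4.6%.
Revolver drawn: weight = 36.3/75.01 = 0.4839; after-tax cost = 5.1% × (1 − 33%) = 3.4170%.
WACC = 0.4326 × 15.8000% + 0.0835 × 4.6000% + 0.4839 × 3.4170% = 8.8727%.

8.87%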